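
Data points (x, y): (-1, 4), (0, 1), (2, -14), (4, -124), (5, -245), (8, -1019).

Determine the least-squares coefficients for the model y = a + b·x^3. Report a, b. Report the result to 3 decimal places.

a = 2.445, b = -1.994

Forming AᵀA = [[6, 708]; [708, 281930]] and Aᵀy = [-1397, -560405]ᵀ gives AᵀA·[a, b]ᵀ = Aᵀy.
Eliminating b: 281930·(row 1) − 708·(row 2) gives 1190316·a = 281930·(-1397) − 708·(-560405) = 2910530, so a = 1455265/595158.
Then b = ((-560405) − 708·(1455265/595158))/281930 = -395559/198386.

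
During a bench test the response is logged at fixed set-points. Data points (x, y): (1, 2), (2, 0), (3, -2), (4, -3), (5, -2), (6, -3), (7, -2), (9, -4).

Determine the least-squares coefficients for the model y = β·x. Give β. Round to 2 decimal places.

Entries of MᵀM: Σx·x = 221.
And Σx·y = -94.
Normal equations: [[221]]·[β]ᵀ = [-94]ᵀ.
Hence β = -94 / 221 ≈ -0.425339.

β = -0.43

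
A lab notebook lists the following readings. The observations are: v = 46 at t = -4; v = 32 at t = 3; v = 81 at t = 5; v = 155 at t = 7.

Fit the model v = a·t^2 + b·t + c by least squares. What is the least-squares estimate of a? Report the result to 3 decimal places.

a = 2.983

Setting ∂/∂a … = 0 gives: 3363·a + 431·b + 99·c = 10644;  431·a + 99·b + 11·c = 1402;  99·a + 11·b + 4·c = 314.
Inverting the 3×3 Gram matrix, [a, b, c]ᵀ = [44799/15020, 71013/75100, 39047/18775]ᵀ.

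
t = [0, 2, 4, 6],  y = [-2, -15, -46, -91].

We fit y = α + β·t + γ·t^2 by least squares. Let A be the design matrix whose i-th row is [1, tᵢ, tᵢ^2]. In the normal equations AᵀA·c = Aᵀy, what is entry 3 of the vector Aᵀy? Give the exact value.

Entry 3 ↔ basis t^2, so (Aᵀy)_{3} = Σᵢ (t^2)·yᵢ = (0)·(-2) + (4)·(-15) + (16)·(-46) + (36)·(-91) = -4072.

-4072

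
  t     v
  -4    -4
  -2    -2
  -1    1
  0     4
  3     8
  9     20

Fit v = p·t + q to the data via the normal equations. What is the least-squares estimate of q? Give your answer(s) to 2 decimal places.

Setting ∂/∂p … = 0 gives: 111·p + 5·q = 223;  5·p + 6·q = 27.
(Σt·t = 111, Σt = 5, Σ1 = 6, Σt·v = 223, Σv = 27.)
Determinant 111·6 − 5² = 641.
p = (223·6 − 5·27)/641 = 1203/641; q = (111·27 − 5·223)/641 = 1882/641.

q = 2.94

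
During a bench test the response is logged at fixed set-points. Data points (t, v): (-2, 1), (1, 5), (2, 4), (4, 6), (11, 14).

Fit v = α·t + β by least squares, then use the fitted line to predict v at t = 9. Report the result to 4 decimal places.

The normal system MᵀM·[α, β]ᵀ = Mᵀv is [[146, 16]; [16, 5]]·[α, β]ᵀ = [189, 30]ᵀ.
det = 146·5 − 16² = 474.
α = (189·5 − 16·30)/474 = 155/158; β = (146·30 − 16·189)/474 = 226/79.
At t = 9: v̂ = (155/158)·(9) + (226/79)·(1) = 1847/158.

v̂ = 11.6899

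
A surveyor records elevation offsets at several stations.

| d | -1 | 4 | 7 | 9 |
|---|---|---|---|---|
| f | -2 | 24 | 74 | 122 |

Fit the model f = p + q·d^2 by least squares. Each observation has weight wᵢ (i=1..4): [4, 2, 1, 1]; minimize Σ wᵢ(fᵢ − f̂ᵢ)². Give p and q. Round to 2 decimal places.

p = -2.73, q = 1.55

Normal-equation sums: Σwᵢ·1 = 8, Σwᵢ·d^2 = 166, Σwᵢ·d^2·d^2 = 9478.
For XᵀWf: Σwᵢ·f = 236, Σwᵢ·d^2·f = 14268.
Normal equations: [[8, 166]; [166, 9478]]·[p, q]ᵀ = [236, 14268]ᵀ.
Eliminating q: 9478·(row 1) − 166·(row 2) gives 48268·p = 9478·236 − 166·14268 = -131680, so p = -32920/12067.
Then q = (14268 − 166·(-32920/12067))/9478 = 18742/12067.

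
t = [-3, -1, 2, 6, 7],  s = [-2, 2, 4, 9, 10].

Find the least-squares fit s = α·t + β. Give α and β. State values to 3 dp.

With design matrix A, AᵀA = [[99, 11]; [11, 5]] and Aᵀs = [136, 23]ᵀ.
Determinant 99·5 − 11² = 374.
α = (136·5 − 11·23)/374 = 427/374; β = (99·23 − 11·136)/374 = 71/34.

α = 1.142, β = 2.088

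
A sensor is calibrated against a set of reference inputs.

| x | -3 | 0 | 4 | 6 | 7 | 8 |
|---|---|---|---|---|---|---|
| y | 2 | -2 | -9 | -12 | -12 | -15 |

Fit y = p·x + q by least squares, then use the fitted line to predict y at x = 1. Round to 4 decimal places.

ŷ = -3.9429

The normal equations are: 174·p + 22·q = -318;  22·p + 6·q = -48.
Δ = 174·6 − 22² = 560.
p = ((-318)·6 − 22·(-48))/560 = -213/140; q = (174·(-48) − 22·(-318))/560 = -339/140.
At x = 1: ŷ = (-213/140)·(1) + (-339/140)·(1) = -138/35.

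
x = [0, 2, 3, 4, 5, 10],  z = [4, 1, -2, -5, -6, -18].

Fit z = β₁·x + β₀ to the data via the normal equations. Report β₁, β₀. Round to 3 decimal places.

From the data, Σx·x = 154, Σx = 24, Σ1 = 6.
And Σx·z = -234, Σz = -26.
Determinant 154·6 − 24² = 348.
β₁ = ((-234)·6 − 24·(-26))/348 = -65/29; β₀ = (154·(-26) − 24·(-234))/348 = 403/87.

β₁ = -2.241, β₀ = 4.632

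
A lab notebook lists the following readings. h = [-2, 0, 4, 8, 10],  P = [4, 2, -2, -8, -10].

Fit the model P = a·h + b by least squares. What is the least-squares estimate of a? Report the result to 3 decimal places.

From the data, Σh·h = 184, Σh = 20, Σ1 = 5.
Right-hand side: Σh·P = -180, ΣP = -14.
Eliminating b: 5·(row 1) − 20·(row 2) gives 520·a = 5·(-180) − 20·(-14) = -620, so a = -31/26.
Then b = ((-14) − 20·(-31/26))/5 = 128/65.

a = -1.192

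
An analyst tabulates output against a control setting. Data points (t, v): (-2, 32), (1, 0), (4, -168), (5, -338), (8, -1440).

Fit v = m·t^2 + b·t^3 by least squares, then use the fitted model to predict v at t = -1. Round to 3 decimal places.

Forming MᵀM = [[4994, 36886]; [36886, 281930]] and Mᵀv = [-103170, -790538]ᵀ gives MᵀM·[m, b]ᵀ = Mᵀv.
Δ = 4994·281930 − 36886² = 47381424.
m = ((-103170)·281930 − 36886·(-790538))/47381424 = 9133321/5922678; b = (4994·(-790538) − 36886·(-103170))/47381424 = -17802269/5922678.
At t = -1: v̂ = (9133321/5922678)·(1) + (-17802269/5922678)·(-1) = 4489265/987113.

v̂ = 4.548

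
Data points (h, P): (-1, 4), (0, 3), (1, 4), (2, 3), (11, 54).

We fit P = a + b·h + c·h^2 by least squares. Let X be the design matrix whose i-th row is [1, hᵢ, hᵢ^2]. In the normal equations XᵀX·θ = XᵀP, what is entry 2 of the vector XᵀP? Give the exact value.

Entry 2 ↔ basis h, so (XᵀP)_{2} = Σᵢ (h)·Pᵢ = (-1)·(4) + (0)·(3) + (1)·(4) + (2)·(3) + (11)·(54) = 600.

600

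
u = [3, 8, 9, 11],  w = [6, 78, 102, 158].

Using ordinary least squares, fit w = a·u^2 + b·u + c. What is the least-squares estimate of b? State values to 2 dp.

Entries of MᵀM: Σu^2·u^2 = 25379, Σu^2·u = 2599, Σu^2 = 275, Σu·u = 275, Σu = 31, Σ1 = 4.
For Mᵀw: Σu^2·w = 32426, Σu·w = 3298, Σw = 344.
So MᵀM·[a, b, c]ᵀ = Mᵀw: [[25379, 2599, 275]; [2599, 275, 31]; [275, 31, 4]]·[a, b, c]ᵀ = [32426, 3298, 344]ᵀ.
Inverting the 3×3 Gram matrix, [a, b, c]ᵀ = [1558/1023, -2366/1023, -266/341]ᵀ.

b = -2.31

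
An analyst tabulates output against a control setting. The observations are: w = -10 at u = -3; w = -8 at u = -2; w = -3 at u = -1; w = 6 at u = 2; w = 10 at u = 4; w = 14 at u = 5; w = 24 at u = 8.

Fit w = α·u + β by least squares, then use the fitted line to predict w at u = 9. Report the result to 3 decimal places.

ŵ = 26.514

Forming AᵀA = [[123, 13]; [13, 7]] and Aᵀw = [363, 33]ᵀ gives AᵀA·[α, β]ᵀ = Aᵀw.
Determinant 123·7 − 13² = 692.
α = (363·7 − 13·33)/692 = 528/173; β = (123·33 − 13·363)/692 = -165/173.
At u = 9: ŵ = (528/173)·(9) + (-165/173)·(1) = 4587/173.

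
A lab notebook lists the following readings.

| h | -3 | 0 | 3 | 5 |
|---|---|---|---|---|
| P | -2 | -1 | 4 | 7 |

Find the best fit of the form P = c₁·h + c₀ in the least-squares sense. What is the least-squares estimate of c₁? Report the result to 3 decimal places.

c₁ = 1.170

MᵀM·[c₁, c₀]ᵀ = MᵀP reads: 43·c₁ + 5·c₀ = 53;  5·c₁ + 4·c₀ = 8.
det = 43·4 − 5² = 147.
c₁ = (53·4 − 5·8)/147 = 172/147; c₀ = (43·8 − 5·53)/147 = 79/147.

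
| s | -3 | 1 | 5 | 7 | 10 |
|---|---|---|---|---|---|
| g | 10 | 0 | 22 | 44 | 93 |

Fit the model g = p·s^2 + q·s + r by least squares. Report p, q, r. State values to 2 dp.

p = 0.98, q = -0.50, r = -0.38

Forming AᵀA = [[13108, 1442, 184]; [1442, 184, 20]; [184, 20, 5]] and Aᵀg = [12096, 1318, 169]ᵀ gives AᵀA·[p, q, r]ᵀ = Aᵀg.
Inverting the 3×3 Gram matrix, [p, q, r]ᵀ = [197419/200739, -100994/200739, -2305/6083]ᵀ.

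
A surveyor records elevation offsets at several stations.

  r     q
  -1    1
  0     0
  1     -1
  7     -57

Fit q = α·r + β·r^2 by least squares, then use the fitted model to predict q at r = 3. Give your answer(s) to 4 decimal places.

q̂ = -12.4209

Sums needed: Σr·r = 51, Σr·r^2 = 343, Σr^2·r^2 = 2403.
Right-hand side: Σr·q = -401, Σr^2·q = -2793.
Normal equations: [[51, 343]; [343, 2403]]·[α, β]ᵀ = [-401, -2793]ᵀ.
det = 51·2403 − 343² = 4904.
α = ((-401)·2403 − 343·(-2793))/4904 = -1401/1226; β = (51·(-2793) − 343·(-401))/4904 = -1225/1226.
At r = 3: q̂ = (-1401/1226)·(3) + (-1225/1226)·(9) = -7614/613.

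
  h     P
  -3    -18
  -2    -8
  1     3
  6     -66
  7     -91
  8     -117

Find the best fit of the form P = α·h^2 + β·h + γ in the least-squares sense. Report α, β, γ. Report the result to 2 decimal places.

α = -2.00, β = 0.83, γ = 2.47

From the data, Σh^2·h^2 = 7891, Σh^2·h = 1037, Σh^2 = 163, Σh·h = 163, Σh = 17, Σ1 = 6.
And Σh^2·P = -14514, Σh·P = -1896, ΣP = -297.
Inverting the 3×3 Gram matrix, [α, β, γ]ᵀ = [-133645/66832, 55679/66832, 41187/16708]ᵀ.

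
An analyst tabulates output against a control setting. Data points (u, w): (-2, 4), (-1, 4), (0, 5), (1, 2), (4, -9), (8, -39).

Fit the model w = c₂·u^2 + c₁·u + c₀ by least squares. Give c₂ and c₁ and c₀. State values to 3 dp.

Forming MᵀM = [[4370, 568, 86]; [568, 86, 10]; [86, 10, 6]] and Mᵀw = [-2618, -358, -33]ᵀ gives MᵀM·[c₂, c₁, c₀]ᵀ = Mᵀw.
Solving the 3×3 system (Gaussian elimination) gives c₂ = -771/1430, c₁ = -1527/1430, c₀ = 521/130.

c₂ = -0.539, c₁ = -1.068, c₀ = 4.008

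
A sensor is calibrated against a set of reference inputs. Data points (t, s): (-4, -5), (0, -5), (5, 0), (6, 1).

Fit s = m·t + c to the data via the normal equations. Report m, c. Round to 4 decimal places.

Sums needed: Σt·t = 77, Σt = 7, Σ1 = 4.
And Σt·s = 26, Σs = -9.
So XᵀX·[m, c]ᵀ = Xᵀs: [[77, 7]; [7, 4]]·[m, c]ᵀ = [26, -9]ᵀ.
Eliminating c: 4·(row 1) − 7·(row 2) gives 259·m = 4·26 − 7·(-9) = 167, so m = 167/259.
Then c = ((-9) − 7·(167/259))/4 = -125/37.

m = 0.6448, c = -3.3784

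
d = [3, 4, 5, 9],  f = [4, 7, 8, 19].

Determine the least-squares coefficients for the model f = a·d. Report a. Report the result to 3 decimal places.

The normal system AᵀA·[a]ᵀ = Aᵀf is [[131]]·[a]ᵀ = [251]ᵀ.
Hence a = 251 / 131 ≈ 1.91603.

a = 1.916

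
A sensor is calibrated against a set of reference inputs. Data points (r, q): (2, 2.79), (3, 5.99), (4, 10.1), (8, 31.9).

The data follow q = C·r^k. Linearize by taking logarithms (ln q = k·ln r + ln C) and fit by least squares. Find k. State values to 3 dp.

Linearized form: ln q = k·ln r + ln C. From the 4 transformed points,
Σln r = 5.2575, Σ(ln r)² = 7.9333, Σln q = 8.5913, Σln r·ln q = 13.0840.
Equations: 7.9333·k + 5.2575·ln C = 13.0840;  5.2575·k + 4·ln C = 8.5913.
Solving (det = 4.0919): k = 1.75156, ln C = -0.15439.

k = 1.752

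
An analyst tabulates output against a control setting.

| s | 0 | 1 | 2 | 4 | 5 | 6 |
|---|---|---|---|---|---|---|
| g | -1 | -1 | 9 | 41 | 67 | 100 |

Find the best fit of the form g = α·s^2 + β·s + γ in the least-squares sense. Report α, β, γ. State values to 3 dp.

α = 3.087, β = -1.699, γ = -1.255

With design matrix M, MᵀM = [[2194, 414, 82]; [414, 82, 18]; [82, 18, 6]] and Mᵀg = [5966, 1116, 215]ᵀ.
Row-reducing yields α = 605/196, β = -333/196, γ = -123/98.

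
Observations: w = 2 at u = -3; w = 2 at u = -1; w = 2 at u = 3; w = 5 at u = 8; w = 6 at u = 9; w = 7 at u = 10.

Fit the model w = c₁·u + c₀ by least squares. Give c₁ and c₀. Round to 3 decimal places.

c₁ = 0.383, c₀ = 2.339

Forming XᵀX = [[264, 26]; [26, 6]] and Xᵀw = [162, 24]ᵀ gives XᵀX·[c₁, c₀]ᵀ = Xᵀw.
Eliminating c₀: 6·(row 1) − 26·(row 2) gives 908·c₁ = 6·162 − 26·24 = 348, so c₁ = 87/227.
Then c₀ = (24 − 26·(87/227))/6 = 531/227.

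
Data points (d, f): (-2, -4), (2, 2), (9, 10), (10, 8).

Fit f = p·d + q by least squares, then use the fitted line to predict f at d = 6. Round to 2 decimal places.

Normal-equation sums: Σd·d = 189, Σd = 19, Σ1 = 4.
And Σd·f = 182, Σf = 16.
XᵀX·[p, q]ᵀ = Xᵀf becomes [[189, 19]; [19, 4]]·[p, q]ᵀ = [182, 16]ᵀ.
Δ = 189·4 − 19² = 395.
p = (182·4 − 19·16)/395 = 424/395; q = (189·16 − 19·182)/395 = -434/395.
At d = 6: f̂ = (424/395)·(6) + (-434/395)·(1) = 422/79.

f̂ = 5.34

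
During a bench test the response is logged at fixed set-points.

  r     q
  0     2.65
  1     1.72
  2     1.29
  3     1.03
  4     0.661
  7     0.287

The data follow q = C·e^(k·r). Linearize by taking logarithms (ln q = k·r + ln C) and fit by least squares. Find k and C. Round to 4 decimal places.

Taking logs, ln q = k·r + ln C, so regress ln q on r.
Σr = 17.0000, Σ(r)² = 79.0000, Σln q = 0.1388, Σr·ln q = -9.2536.
Normal system: [[79.0000, 17.0000]; [17.0000, 6]]·[k, ln C]ᵀ = [-9.2536, 0.1388]ᵀ.
Δ = 79.0000·6 − (17.0000)² = 185.0000; k = (-9.2536·6 − 17.0000·0.1388)/185.0000 = -0.31287, ln C = (79.0000·0.1388 − 17.0000·-9.2536)/185.0000 = 0.90961, so C = exp(0.90961) = 2.48335.

k = -0.3129, C = 2.4834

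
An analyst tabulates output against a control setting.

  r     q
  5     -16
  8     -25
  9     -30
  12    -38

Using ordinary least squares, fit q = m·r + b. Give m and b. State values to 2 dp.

m = -3.18, b = -0.22

Forming AᵀA = [[314, 34]; [34, 4]] and Aᵀq = [-1006, -109]ᵀ gives AᵀA·[m, b]ᵀ = Aᵀq.
Determinant 314·4 − 34² = 100.
m = ((-1006)·4 − 34·(-109))/100 = -159/50; b = (314·(-109) − 34·(-1006))/100 = -11/50.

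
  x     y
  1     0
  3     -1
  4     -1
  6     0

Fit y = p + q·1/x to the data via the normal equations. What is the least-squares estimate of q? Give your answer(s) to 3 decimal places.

Sums needed: Σ1 = 4, Σ1/x = 7/4, Σ1/x·1/x = 173/144.
For Aᵀy: Σy = -2, Σ1/x·y = -7/12.
Δ = 4·(173/144) − (7/4)² = 251/144.
p = ((-2)·(173/144) − (7/4)·(-7/12))/(251/144) = -199/251; q = (4·(-7/12) − (7/4)·(-2))/(251/144) = 168/251.

q = 0.669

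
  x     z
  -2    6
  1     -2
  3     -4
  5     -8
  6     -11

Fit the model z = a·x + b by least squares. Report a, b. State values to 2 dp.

Compute the Gram sums: Σx·x = 75, Σx = 13, Σ1 = 5.
Right-hand side: Σx·z = -132, Σz = -19.
Normal equations: [[75, 13]; [13, 5]]·[a, b]ᵀ = [-132, -19]ᵀ.
Eliminating b: 5·(row 1) − 13·(row 2) gives 206·a = 5·(-132) − 13·(-19) = -413, so a = -413/206.
Then b = ((-19) − 13·(-413/206))/5 = 291/206.

a = -2.00, b = 1.41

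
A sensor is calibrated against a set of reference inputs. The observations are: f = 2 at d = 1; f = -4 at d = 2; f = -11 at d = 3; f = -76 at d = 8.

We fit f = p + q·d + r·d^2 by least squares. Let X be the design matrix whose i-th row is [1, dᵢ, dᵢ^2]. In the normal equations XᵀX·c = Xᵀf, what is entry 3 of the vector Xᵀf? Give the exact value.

-4977

Entry 3 ↔ basis d^2, so (Xᵀf)_{3} = Σᵢ (d^2)·fᵢ = (1)·(2) + (4)·(-4) + (9)·(-11) + (64)·(-76) = -4977.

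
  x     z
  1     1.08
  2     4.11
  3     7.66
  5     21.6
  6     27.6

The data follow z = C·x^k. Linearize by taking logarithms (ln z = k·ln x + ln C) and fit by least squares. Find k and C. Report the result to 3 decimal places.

Taking logs, ln z = k·ln x + ln C, so regress ln z on ln x.
AᵀA = [[7.4881, 5.1930]; [5.1930, 5]], rhs = [14.1065, 9.9169]ᵀ  (here Σln x = 5.1930, Σ(ln x)² = 7.4881, Σln z = 9.9169, Σln x·ln z = 14.1065).
Δ = 7.4881·5 − (5.1930)² = 10.4737; k = (14.1065·5 − 5.1930·9.9169)/10.4737 = 1.81738, ln C = (7.4881·9.9169 − 5.1930·14.1065)/10.4737 = 0.09587, so C = exp(0.09587) = 1.10061.

k = 1.817, C = 1.101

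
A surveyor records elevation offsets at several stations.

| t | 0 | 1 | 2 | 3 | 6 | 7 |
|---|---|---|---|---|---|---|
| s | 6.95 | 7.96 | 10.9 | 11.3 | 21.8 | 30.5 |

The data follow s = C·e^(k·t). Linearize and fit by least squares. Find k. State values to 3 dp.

k = 0.206

With ln sᵢ as the transformed response and tᵢ as the regressor:
Σt = 19.0000, Σ(t)² = 99.0000, Σln s = 15.3264, Σt·ln s = 56.5419.
Normal system: [[99.0000, 19.0000]; [19.0000, 6]]·[k, ln C]ᵀ = [56.5419, 15.3264]ᵀ.
Δ = 99.0000·6 − (19.0000)² = 233.0000; k = (56.5419·6 − 19.0000·15.3264)/233.0000 = 0.20622, ln C = (99.0000·15.3264 − 19.0000·56.5419)/233.0000 = 1.90135.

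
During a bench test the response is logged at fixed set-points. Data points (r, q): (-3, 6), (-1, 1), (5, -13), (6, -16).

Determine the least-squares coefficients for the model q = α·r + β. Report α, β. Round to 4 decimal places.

Setting ∂/∂α … = 0 gives: 71·α + 7·β = -180;  7·α + 4·β = -22.
(Σr·r = 71, Σr = 7, Σ1 = 4, Σr·q = -180, Σq = -22.)
Eliminating β: 4·(row 1) − 7·(row 2) gives 235·α = 4·(-180) − 7·(-22) = -566, so α = -566/235.
Then β = ((-22) − 7·(-566/235))/4 = -302/235.

α = -2.4085, β = -1.2851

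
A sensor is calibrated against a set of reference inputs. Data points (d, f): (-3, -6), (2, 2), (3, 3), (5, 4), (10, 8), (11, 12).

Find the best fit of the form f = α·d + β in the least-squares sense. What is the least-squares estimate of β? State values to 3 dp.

Forming AᵀA = [[268, 28]; [28, 6]] and Aᵀf = [263, 23]ᵀ gives AᵀA·[α, β]ᵀ = Aᵀf.
Eliminating β: 6·(row 1) − 28·(row 2) gives 824·α = 6·263 − 28·23 = 934, so α = 467/412.
Then β = (23 − 28·(467/412))/6 = -150/103.

β = -1.456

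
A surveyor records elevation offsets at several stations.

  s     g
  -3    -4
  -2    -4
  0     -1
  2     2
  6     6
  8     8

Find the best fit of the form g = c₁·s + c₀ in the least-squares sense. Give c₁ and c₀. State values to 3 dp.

c₁ = 1.148, c₀ = -0.938

From the data, Σs·s = 117, Σs = 11, Σ1 = 6.
Moment sums: Σs·g = 124, Σg = 7.
Normal equations: [[117, 11]; [11, 6]]·[c₁, c₀]ᵀ = [124, 7]ᵀ.
Δ = 117·6 − 11² = 581.
c₁ = (124·6 − 11·7)/581 = 667/581; c₀ = (117·7 − 11·124)/581 = -545/581.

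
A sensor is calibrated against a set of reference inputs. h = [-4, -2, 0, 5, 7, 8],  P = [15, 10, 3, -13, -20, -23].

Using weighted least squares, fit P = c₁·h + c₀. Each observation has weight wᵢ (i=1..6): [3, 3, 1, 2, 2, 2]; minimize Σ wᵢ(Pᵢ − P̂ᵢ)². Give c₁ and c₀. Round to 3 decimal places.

Entries of MᵀWM: Σwᵢ·h·h = 336, Σwᵢ·h = 22, Σwᵢ·1 = 13.
And Σwᵢ·h·P = -1018, Σwᵢ·P = -34.
Δ = 336·13 − 22² = 3884.
c₁ = ((-1018)·13 − 22·(-34))/3884 = -6243/1942; c₀ = (336·(-34) − 22·(-1018))/3884 = 2743/971.

c₁ = -3.215, c₀ = 2.825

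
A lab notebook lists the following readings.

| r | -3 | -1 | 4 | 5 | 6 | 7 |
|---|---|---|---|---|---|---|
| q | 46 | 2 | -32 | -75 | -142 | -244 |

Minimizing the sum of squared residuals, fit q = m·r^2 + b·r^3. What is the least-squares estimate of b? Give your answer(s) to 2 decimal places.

Normal-equation sums: Σr^2·r^2 = 4660, Σr^2·r^3 = 28488, Σr^3·r^3 = 184756.
For Aᵀq: Σr^2·q = -19039, Σr^3·q = -127031.
AᵀA·[m, b]ᵀ = Aᵀq becomes [[4660, 28488]; [28488, 184756]]·[m, b]ᵀ = [-19039, -127031]ᵀ.
Δ = 4660·184756 − 28488² = 49396816.
m = ((-19039)·184756 − 28488·(-127031))/49396816 = 25322411/12349204; b = (4660·(-127031) − 28488·(-19039))/49396816 = -12395357/12349204.

b = -1.00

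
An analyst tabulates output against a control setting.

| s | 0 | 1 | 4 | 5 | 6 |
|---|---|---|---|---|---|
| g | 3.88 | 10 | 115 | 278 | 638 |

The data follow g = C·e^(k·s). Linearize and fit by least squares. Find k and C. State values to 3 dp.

Linearized form: ln g = k·s + ln C. From the 5 transformed points,
Σs = 16.0000, Σ(s)² = 78.0000, Σln g = 20.4893, Σs·ln g = 88.1704.
Equations: 78.0000·k + 16.0000·ln C = 88.1704;  16.0000·k + 5·ln C = 20.4893.
Solving (det = 134.0000): k = 0.84346, ln C = 1.39880, so C = exp(1.39880) = 4.05033.

k = 0.843, C = 4.050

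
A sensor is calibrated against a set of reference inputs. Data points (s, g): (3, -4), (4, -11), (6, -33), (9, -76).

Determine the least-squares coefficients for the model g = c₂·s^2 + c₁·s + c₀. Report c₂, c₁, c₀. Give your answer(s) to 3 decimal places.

c₂ = -0.803, c₁ = -2.439, c₀ = 10.924

Setting ∂/∂c₂ … = 0 gives: 8194·c₂ + 1036·c₁ + 142·c₀ = -7556;  1036·c₂ + 142·c₁ + 22·c₀ = -938;  142·c₂ + 22·c₁ + 4·c₀ = -124.
Solving the 3×3 system (Gaussian elimination) gives c₂ = -53/66, c₁ = -161/66, c₀ = 721/66.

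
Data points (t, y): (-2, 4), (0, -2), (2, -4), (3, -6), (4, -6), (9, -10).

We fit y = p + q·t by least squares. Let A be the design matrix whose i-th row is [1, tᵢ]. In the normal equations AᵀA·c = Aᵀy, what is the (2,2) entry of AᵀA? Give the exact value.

114

Row 2 ↔ basis t, column 2 ↔ basis t, so (AᵀA)_{2,2} = Σᵢ (t)·(t) = (-2)·(-2) + (0)·(0) + (2)·(2) + (3)·(3) + (4)·(4) + (9)·(9) = 114.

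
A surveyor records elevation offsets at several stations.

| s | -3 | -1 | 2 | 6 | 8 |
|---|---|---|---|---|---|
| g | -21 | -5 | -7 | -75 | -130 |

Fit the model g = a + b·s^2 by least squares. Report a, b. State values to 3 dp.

XᵀX·[a, b]ᵀ = Xᵀg reads: 5·a + 114·b = -238;  114·a + 5490·b = -11242.
Δ = 5·5490 − 114² = 14454.
a = ((-238)·5490 − 114·(-11242))/14454 = -4172/2409; b = (5·(-11242) − 114·(-238))/14454 = -14539/7227.

a = -1.732, b = -2.012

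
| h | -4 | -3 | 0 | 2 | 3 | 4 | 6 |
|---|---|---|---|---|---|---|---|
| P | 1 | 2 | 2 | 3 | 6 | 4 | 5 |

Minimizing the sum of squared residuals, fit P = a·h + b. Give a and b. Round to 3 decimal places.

a = 0.417, b = 2.809

The normal equations are: 90·a + 8·b = 60;  8·a + 7·b = 23.
Determinant 90·7 − 8² = 566.
a = (60·7 − 8·23)/566 = 118/283; b = (90·23 − 8·60)/566 = 795/283.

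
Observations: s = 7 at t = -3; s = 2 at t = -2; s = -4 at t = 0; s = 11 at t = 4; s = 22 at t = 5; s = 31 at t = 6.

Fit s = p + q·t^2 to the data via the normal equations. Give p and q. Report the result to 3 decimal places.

p = -2.753, q = 0.950

From the data, Σ1 = 6, Σt^2 = 90, Σt^2·t^2 = 2274.
And Σs = 69, Σt^2·s = 1913.
So AᵀA·[p, q]ᵀ = Aᵀs: [[6, 90]; [90, 2274]]·[p, q]ᵀ = [69, 1913]ᵀ.
Eliminating q: 2274·(row 1) − 90·(row 2) gives 5544·p = 2274·69 − 90·1913 = -15264, so p = -212/77.
Then q = (1913 − 90·(-212/77))/2274 = 439/462.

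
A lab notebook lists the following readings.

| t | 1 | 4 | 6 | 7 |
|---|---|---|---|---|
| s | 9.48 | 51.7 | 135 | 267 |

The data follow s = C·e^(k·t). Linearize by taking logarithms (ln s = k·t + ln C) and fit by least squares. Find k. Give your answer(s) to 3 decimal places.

k = 0.547

Let Y = ln s. Fitting Y = k·t + ln C by least squares:
Σt = 18.0000, Σ(t)² = 102.0000, Σln s = 16.6872, Σt·ln s = 86.5734.
Equations: 102.0000·k + 18.0000·ln C = 86.5734;  18.0000·k + 4·ln C = 16.6872.
Slope k = (n·Σt·ln s − Σt·Σln s)/(n·Σ(t)² − (Σt)²) = (4·86.5734 − 18.0000·16.6872)/84.0000 = 0.54672; ln C = (Σln s − k·Σt)/n = 1.71154.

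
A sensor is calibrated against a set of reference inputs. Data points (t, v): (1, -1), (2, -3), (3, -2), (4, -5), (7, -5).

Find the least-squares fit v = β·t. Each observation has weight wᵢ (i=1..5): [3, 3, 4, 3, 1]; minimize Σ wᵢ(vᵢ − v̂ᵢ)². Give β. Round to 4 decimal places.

The normal equations are: 148·β = -140.
(Σwᵢ·t·t = 148, Σwᵢ·t·v = -140.)
Hence β = -140 / 148 ≈ -0.945946.

β = -0.9459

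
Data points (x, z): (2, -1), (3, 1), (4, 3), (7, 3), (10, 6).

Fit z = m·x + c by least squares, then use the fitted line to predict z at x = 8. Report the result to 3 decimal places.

ẑ = 4.467

Forming AᵀA = [[178, 26]; [26, 5]] and Aᵀz = [94, 12]ᵀ gives AᵀA·[m, c]ᵀ = Aᵀz.
Determinant 178·5 − 26² = 214.
m = (94·5 − 26·12)/214 = 79/107; c = (178·12 − 26·94)/214 = -154/107.
At x = 8: ẑ = (79/107)·(8) + (-154/107)·(1) = 478/107.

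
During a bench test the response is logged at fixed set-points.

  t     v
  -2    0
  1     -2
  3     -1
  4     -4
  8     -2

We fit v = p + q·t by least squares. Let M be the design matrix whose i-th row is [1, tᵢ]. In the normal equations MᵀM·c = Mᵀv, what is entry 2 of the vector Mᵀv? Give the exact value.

-37

Entry 2 ↔ basis t, so (Mᵀv)_{2} = Σᵢ (t)·vᵢ = (-2)·(0) + (1)·(-2) + (3)·(-1) + (4)·(-4) + (8)·(-2) = -37.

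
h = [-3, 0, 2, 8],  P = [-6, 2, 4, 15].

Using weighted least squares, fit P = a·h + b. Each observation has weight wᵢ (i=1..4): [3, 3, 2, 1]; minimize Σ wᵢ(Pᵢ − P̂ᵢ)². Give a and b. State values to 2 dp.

a = 1.90, b = 0.59

Normal-equation sums: Σwᵢ·h·h = 99, Σwᵢ·h = 3, Σwᵢ·1 = 9.
For XᵀWP: Σwᵢ·h·P = 190, Σwᵢ·P = 11.
Normal equations: [[99, 3]; [3, 9]]·[a, b]ᵀ = [190, 11]ᵀ.
Δ = 99·9 − 3² = 882.
a = (190·9 − 3·11)/882 = 559/294; b = (99·11 − 3·190)/882 = 173/294.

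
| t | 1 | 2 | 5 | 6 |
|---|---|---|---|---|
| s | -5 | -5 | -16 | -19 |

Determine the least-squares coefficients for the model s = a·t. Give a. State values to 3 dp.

a = -3.167

From the data, Σt·t = 66.
Right-hand side: Σt·s = -209.
Normal equations: [[66]]·[a]ᵀ = [-209]ᵀ.
a = (-209)/66 = -3.16667.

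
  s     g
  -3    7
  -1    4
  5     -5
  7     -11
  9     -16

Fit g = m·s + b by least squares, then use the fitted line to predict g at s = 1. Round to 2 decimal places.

ĝ = 0.27

Sums needed: Σs·s = 165, Σs = 17, Σ1 = 5.
And Σs·g = -271, Σg = -21.
Normal equations: [[165, 17]; [17, 5]]·[m, b]ᵀ = [-271, -21]ᵀ.
Eliminating b: 5·(row 1) − 17·(row 2) gives 536·m = 5·(-271) − 17·(-21) = -998, so m = -499/268.
Then b = ((-21) − 17·(-499/268))/5 = 571/268.
At s = 1: ĝ = (-499/268)·(1) + (571/268)·(1) = 18/67.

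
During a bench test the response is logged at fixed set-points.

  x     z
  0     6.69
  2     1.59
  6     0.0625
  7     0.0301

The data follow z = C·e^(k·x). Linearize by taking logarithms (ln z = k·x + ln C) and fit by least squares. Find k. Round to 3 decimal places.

Taking logs, ln z = k·x + ln C, so regress ln z on x.
Σx = 15.0000, Σ(x)² = 89.0000, Σln z = -3.9115, Σx·ln z = -40.2307.
Equations: 89.0000·k + 15.0000·ln C = -40.2307;  15.0000·k + 4·ln C = -3.9115.
Δ = 89.0000·4 − (15.0000)² = 131.0000; k = (-40.2307·4 − 15.0000·-3.9115)/131.0000 = -0.78054, ln C = (89.0000·-3.9115 − 15.0000·-40.2307)/131.0000 = 1.94915.

k = -0.781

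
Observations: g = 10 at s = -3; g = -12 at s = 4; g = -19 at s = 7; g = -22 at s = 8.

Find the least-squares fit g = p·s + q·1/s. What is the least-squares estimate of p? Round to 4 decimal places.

From the data, Σs·s = 138, Σs·1/s = 4, Σ1/s·1/s = 5917/28224.
Right-hand side: Σs·g = -387, Σ1/s·g = -991/84.
Normal equations: [[138, 4]; [4, 5917/28224]]·[p, q]ᵀ = [-387, -991/84]ᵀ.
det = 138·(5917/28224) − 4² = 60827/4704.
p = ((-387)·(5917/28224) − 4·(-991/84))/(60827/4704) = -319325/121654; q = (138·(-991/84) − 4·(-387))/(60827/4704) = -376656/60827.

p = -2.6249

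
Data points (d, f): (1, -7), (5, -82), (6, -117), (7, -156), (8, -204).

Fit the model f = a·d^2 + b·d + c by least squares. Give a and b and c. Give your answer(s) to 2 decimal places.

a = -3.11, b = -0.11, c = -3.80

The normal system AᵀA·[a, b, c]ᵀ = Aᵀf is [[8419, 1197, 175]; [1197, 175, 27]; [175, 27, 5]]·[a, b, c]ᵀ = [-26969, -3843, -566]ᵀ.
Row-reducing yields a = -27049/8702, b = -981/8702, c = -16527/4351.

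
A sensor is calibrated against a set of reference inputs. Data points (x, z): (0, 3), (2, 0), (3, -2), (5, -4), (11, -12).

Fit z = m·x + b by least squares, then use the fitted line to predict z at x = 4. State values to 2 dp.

With design matrix A, AᵀA = [[159, 21]; [21, 5]] and Aᵀz = [-158, -15]ᵀ.
Determinant 159·5 − 21² = 354.
m = ((-158)·5 − 21·(-15))/354 = -475/354; b = (159·(-15) − 21·(-158))/354 = 311/118.
At x = 4: ẑ = (-475/354)·(4) + (311/118)·(1) = -967/354.

ẑ = -2.73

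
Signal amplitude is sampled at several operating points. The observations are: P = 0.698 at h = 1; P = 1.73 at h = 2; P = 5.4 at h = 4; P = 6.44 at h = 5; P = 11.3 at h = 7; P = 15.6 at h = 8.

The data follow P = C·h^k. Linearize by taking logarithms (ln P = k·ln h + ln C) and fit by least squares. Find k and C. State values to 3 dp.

k = 1.473, C = 0.664

Let Y = ln P. Fitting Y = k·ln h + ln C by least squares:
Over the data: Σln h = 7.7142, Σ(ln h)² = 13.1032, Σln P = 8.9096, Σln h·ln P = 16.1466.
Normal system: [[13.1032, 7.7142]; [7.7142, 6]]·[k, ln C]ᵀ = [16.1466, 8.9096]ᵀ.
Δ = 13.1032·6 − (7.7142)² = 19.1098; k = (16.1466·6 − 7.7142·8.9096)/19.1098 = 1.47302, ln C = (13.1032·8.9096 − 7.7142·16.1466)/19.1098 = -0.40894, so C = exp(-0.40894) = 0.66435.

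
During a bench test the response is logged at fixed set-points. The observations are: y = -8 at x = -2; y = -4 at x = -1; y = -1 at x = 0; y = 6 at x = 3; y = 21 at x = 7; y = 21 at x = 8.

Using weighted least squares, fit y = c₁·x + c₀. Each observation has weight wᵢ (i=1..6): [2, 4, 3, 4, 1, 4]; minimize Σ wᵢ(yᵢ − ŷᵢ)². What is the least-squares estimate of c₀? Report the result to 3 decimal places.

c₀ = -1.597

Compute the Gram sums: Σwᵢ·x·x = 353, Σwᵢ·x = 43, Σwᵢ·1 = 18.
Moment sums: Σwᵢ·x·y = 939, Σwᵢ·y = 94.
Determinant 353·18 − 43² = 4505.
c₁ = (939·18 − 43·94)/4505 = 2572/901; c₀ = (353·94 − 43·939)/4505 = -1439/901.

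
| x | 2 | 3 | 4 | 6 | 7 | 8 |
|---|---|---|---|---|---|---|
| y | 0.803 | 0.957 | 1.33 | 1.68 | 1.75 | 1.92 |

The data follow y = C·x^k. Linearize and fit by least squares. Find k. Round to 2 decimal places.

k = 0.65

Taking logs, ln y = k·ln x + ln C, so regress ln y on ln x.
XᵀX = [[14.9303, 8.9952]; [8.9952, 6]], rhs = [3.5700, 1.7526]ᵀ  (here Σln x = 8.9952, Σ(ln x)² = 14.9303, Σln y = 1.7526, Σln x·ln y = 3.5700).
Slope k = (n·Σln x·ln y − Σln x·Σln y)/(n·Σ(ln x)² − (Σln x)²) = (6·3.5700 − 8.9952·1.7526)/8.6686 = 0.65238; ln C = (Σln y − k·Σln x)/n = -0.68596.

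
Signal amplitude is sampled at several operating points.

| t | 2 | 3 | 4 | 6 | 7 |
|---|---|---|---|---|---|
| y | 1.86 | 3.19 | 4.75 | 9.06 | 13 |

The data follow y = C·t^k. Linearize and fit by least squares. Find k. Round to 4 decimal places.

With ln yᵢ as the transformed response and ln tᵢ as the regressor:
Σln t = 6.9157, Σ(ln t)² = 10.6062, Σln y = 8.1076, Σln t·ln y = 12.8046.
Equations: 10.6062·k + 6.9157·ln C = 12.8046;  6.9157·k + 5·ln C = 8.1076.
Slope k = (n·Σln t·ln y − Σln t·Σln y)/(n·Σ(ln t)² − (Σln t)²) = (5·12.8046 − 6.9157·8.1076)/5.2037 = 1.52839; ln C = (Σln y − k·Σln t)/n = -0.49247.

k = 1.5284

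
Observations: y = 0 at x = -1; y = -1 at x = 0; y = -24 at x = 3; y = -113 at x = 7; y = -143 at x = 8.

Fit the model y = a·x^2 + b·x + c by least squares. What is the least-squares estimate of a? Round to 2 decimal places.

a = -1.97

From the data, Σx^2·x^2 = 6579, Σx^2·x = 881, Σx^2 = 123, Σx·x = 123, Σx = 17, Σ1 = 5.
Right-hand side: Σx^2·y = -14905, Σx·y = -2007, Σy = -281.
AᵀA·[a, b, c]ᵀ = Aᵀy becomes [[6579, 881, 123]; [881, 123, 17]; [123, 17, 5]]·[a, b, c]ᵀ = [-14905, -2007, -281]ᵀ.
Row-reducing yields a = -21515/10928, b = -23539/10928, c = -1213/2732.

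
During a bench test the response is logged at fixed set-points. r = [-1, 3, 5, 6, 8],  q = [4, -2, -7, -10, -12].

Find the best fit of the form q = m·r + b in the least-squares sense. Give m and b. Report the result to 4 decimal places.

m = -1.8718, b = 2.4615

MᵀM·[m, b]ᵀ = Mᵀq reads: 135·m + 21·b = -201;  21·m + 5·b = -27.
(Σr·r = 135, Σr = 21, Σ1 = 5, Σr·q = -201, Σq = -27.)
Determinant 135·5 − 21² = 234.
m = ((-201)·5 − 21·(-27))/234 = -73/39; b = (135·(-27) − 21·(-201))/234 = 32/13.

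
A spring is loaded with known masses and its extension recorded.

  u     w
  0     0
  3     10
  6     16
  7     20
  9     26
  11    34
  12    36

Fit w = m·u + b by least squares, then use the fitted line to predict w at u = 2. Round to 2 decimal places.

ŵ = 5.73

The normal equations are: 440·m + 48·b = 1306;  48·m + 7·b = 142.
det = 440·7 − 48² = 776.
m = (1306·7 − 48·142)/776 = 1163/388; b = (440·142 − 48·1306)/776 = -26/97.
At u = 2: ŵ = (1163/388)·(2) + (-26/97)·(1) = 1111/194.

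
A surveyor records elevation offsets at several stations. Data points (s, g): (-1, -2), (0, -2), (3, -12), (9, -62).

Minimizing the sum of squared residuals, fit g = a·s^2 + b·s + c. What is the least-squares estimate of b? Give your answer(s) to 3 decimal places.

Normal-equation sums: Σs^2·s^2 = 6643, Σs^2·s = 755, Σs^2 = 91, Σs·s = 91, Σs = 11, Σ1 = 4.
And Σs^2·g = -5132, Σs·g = -592, Σg = -78.
Inverting the 3×3 Gram matrix, [a, b, c]ᵀ = [-4475/7674, -10505/7674, -3158/1279]ᵀ.

b = -1.369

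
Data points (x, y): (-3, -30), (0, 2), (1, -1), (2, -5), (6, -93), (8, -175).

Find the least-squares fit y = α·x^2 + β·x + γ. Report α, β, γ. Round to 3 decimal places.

Sums needed: Σx^2·x^2 = 5490, Σx^2·x = 710, Σx^2 = 114, Σx·x = 114, Σx = 14, Σ1 = 6.
For Aᵀy: Σx^2·y = -14839, Σx·y = -1879, Σy = -302.
Solving the 3×3 system (Gaussian elimination) gives α = -41027/13728, β = 8585/4576, γ = 14221/6864.

α = -2.989, β = 1.876, γ = 2.072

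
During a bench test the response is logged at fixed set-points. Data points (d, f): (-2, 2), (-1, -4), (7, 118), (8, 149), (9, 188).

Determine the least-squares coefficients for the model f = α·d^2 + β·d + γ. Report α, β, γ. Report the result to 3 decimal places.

Entries of AᵀA: Σd^2·d^2 = 13075, Σd^2·d = 1575, Σd^2 = 199, Σd·d = 199, Σd = 21, Σ1 = 5.
For Aᵀf: Σd^2·f = 30550, Σd·f = 3710, Σf = 453.
So AᵀA·[α, β, γ]ᵀ = Aᵀf: [[13075, 1575, 199]; [1575, 199, 21]; [199, 21, 5]]·[α, β, γ]ᵀ = [30550, 3710, 453]ᵀ.
Inverting the 3×3 Gram matrix, [α, β, γ]ᵀ = [128131/61838, 21985/8834, -71725/30919]ᵀ.

α = 2.072, β = 2.489, γ = -2.320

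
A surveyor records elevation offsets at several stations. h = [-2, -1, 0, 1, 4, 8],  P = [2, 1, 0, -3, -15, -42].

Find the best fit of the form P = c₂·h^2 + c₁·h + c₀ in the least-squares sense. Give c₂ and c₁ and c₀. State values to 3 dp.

c₂ = -0.396, c₁ = -2.031, c₀ = -0.438

Normal-equation sums: Σh^2·h^2 = 4370, Σh^2·h = 568, Σh^2 = 86, Σh·h = 86, Σh = 10, Σ1 = 6.
And Σh^2·P = -2922, Σh·P = -404, ΣP = -57.
So XᵀX·[c₂, c₁, c₀]ᵀ = XᵀP: [[4370, 568, 86]; [568, 86, 10]; [86, 10, 6]]·[c₂, c₁, c₀]ᵀ = [-2922, -404, -57]ᵀ.
Solving the 3×3 system (Gaussian elimination) gives c₂ = -1699/4290, c₁ = -8713/4290, c₀ = -57/130.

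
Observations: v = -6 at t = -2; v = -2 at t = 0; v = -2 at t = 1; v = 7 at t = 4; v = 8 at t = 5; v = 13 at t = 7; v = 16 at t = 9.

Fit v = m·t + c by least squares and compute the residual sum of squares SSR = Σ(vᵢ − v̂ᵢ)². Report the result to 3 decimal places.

Compute the Gram sums: Σt·t = 176, Σt = 24, Σ1 = 7.
And Σt·v = 313, Σv = 34.
Normal equations: [[176, 24]; [24, 7]]·[m, c]ᵀ = [313, 34]ᵀ.
Determinant 176·7 − 24² = 656.
m = (313·7 − 24·34)/656 = 1375/656; c = (176·34 − 24·313)/656 = -191/82.
Residuals: 171/328, 27/82, -1159/656, 155/164, -99/656, 431/656, -351/656; SSR = 3369/656.

SSR = 5.136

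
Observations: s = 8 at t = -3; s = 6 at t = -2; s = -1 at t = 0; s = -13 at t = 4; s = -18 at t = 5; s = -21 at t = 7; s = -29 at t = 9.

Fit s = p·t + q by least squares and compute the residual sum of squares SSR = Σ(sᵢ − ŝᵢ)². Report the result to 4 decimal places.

With design matrix X, XᵀX = [[184, 20]; [20, 7]] and Xᵀs = [-586, -68]ᵀ.
Eliminating q: 7·(row 1) − 20·(row 2) gives 888·p = 7·(-586) − 20·(-68) = -2742, so p = -457/148.
Then q = ((-68) − 20·(-457/148))/7 = -33/37.
Residuals: -55/148, 53/74, -4/37, 9/37, -247/148, 223/148, -47/148; SSR = 435/74.

SSR = 5.8784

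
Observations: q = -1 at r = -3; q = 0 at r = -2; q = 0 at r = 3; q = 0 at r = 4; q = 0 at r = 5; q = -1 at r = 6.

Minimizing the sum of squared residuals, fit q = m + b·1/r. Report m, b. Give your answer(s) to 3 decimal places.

With design matrix M, MᵀM = [[6, 7/60]; [7/60, 241/400]] and Mᵀq = [-2, 1/6]ᵀ.
Eliminating b: (241/400)·(row 1) − (7/60)·(row 2) gives (2593/720)·m = (241/400)·(-2) − (7/60)·(1/6) = -551/450, so m = -4408/12965.
Then b = ((1/6) − (7/60)·(-4408/12965))/(241/400) = 888/2593.

m = -0.340, b = 0.342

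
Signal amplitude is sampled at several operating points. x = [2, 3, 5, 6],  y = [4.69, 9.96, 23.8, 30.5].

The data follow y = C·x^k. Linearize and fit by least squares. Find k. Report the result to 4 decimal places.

Taking logs, ln y = k·ln x + ln C, so regress ln y on ln x.
AᵀA = [[7.4881, 5.1930]; [5.1930, 4]], rhs = [14.8216, 10.4314]ᵀ  (here Σln x = 5.1930, Σ(ln x)² = 7.4881, Σln y = 10.4314, Σln x·ln y = 14.8216).
Slope k = (n·Σln x·ln y − Σln x·Σln y)/(n·Σ(ln x)² − (Σln x)²) = (4·14.8216 − 5.1930·10.4314)/2.9856 = 1.71375; ln C = (Σln y − k·Σln x)/n = 0.38300.

k = 1.7137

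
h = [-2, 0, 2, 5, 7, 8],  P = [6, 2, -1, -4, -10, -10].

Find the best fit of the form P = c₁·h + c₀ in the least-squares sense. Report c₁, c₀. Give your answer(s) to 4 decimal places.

c₁ = -1.6050, c₀ = 2.5168

The normal equations are: 146·c₁ + 20·c₀ = -184;  20·c₁ + 6·c₀ = -17.
(Σh·h = 146, Σh = 20, Σ1 = 6, Σh·P = -184, ΣP = -17.)
Eliminating c₀: 6·(row 1) − 20·(row 2) gives 476·c₁ = 6·(-184) − 20·(-17) = -764, so c₁ = -191/119.
Then c₀ = ((-17) − 20·(-191/119))/6 = 599/238.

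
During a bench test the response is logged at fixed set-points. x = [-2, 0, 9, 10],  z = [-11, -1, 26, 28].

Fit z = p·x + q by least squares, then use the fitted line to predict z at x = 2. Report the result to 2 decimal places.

The normal equations are: 185·p + 17·q = 536;  17·p + 4·q = 42.
Eliminating q: 4·(row 1) − 17·(row 2) gives 451·p = 4·536 − 17·42 = 1430, so p = 130/41.
Then q = (42 − 17·(130/41))/4 = -122/41.
At x = 2: ẑ = (130/41)·(2) + (-122/41)·(1) = 138/41.

ẑ = 3.37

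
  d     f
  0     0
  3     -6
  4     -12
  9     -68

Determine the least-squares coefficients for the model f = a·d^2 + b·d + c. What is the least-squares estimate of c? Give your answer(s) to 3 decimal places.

Setting ∂/∂a … = 0 gives: 6898·a + 820·b + 106·c = -5754;  820·a + 106·b + 16·c = -678;  106·a + 16·b + 4·c = -86.
(Σd^2·d^2 = 6898, Σd^2·d = 820, Σd^2 = 106, Σd·d = 106, Σd = 16, Σ1 = 4, Σd^2·f = -5754, Σd·f = -678, Σf = -86.)
Solving the 3×3 system (Gaussian elimination) gives a = -2281/2487, b = 1729/2487, c = 20/829.

c = 0.024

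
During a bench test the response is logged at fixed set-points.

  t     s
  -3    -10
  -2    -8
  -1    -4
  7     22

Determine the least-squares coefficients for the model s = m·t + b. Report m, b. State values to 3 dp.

Compute the Gram sums: Σt·t = 63, Σt = 1, Σ1 = 4.
For Xᵀs: Σt·s = 204, Σs = 0.
Normal equations: [[63, 1]; [1, 4]]·[m, b]ᵀ = [204, 0]ᵀ.
Eliminating b: 4·(row 1) − 1·(row 2) gives 251·m = 4·204 − 1·0 = 816, so m = 816/251.
Then b = (0 − 1·(816/251))/4 = -204/251.

m = 3.251, b = -0.813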